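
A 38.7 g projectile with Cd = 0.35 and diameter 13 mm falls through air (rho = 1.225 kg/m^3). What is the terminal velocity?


A = pi*(d/2)^2 = pi*(13/2000)^2 = 1.32732e-04 m^2
vt = sqrt(2mg/(Cd*rho*A)) = sqrt(2*0.0387*9.81/(0.35 * 1.225 * 1.32732e-04)) = 115.5 m/s

115.5 m/s


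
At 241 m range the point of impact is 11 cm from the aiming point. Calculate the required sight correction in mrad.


1 mrad subtends 1 cm per 10 m of range, so adj = error_cm / (dist_m / 10) = 11 / (241/10) = 0.4564 mrad

0.4564 mrad


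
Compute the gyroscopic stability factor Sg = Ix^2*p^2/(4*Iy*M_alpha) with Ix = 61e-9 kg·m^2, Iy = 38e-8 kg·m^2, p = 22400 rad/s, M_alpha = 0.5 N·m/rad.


Sg = Ix^2 * p^2 / (4 * Iy * M_alpha) = (61e-9)^2 * 22400^2 / (4 * 38e-8 * 0.5) = 2.457

2.457


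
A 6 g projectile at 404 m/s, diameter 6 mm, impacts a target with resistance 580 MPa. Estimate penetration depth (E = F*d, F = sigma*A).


A = pi*(d/2)^2 = pi*(6/2)^2 = 28.2743 mm^2
E = 0.5*m*v^2 = 0.5*0.006*404^2 = 489.648 J
depth = E/(sigma*A) = 489.648 J / (580 MPa * 28.2743 mm^2) = 489.648/(580 * 28.2743) m = 0.0298582 m ≈ 29.86 mm

29.86 mm


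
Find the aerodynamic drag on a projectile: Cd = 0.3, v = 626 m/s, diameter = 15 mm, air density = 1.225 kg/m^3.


A = pi*(d/2)^2 = pi*(15/2000)^2 = 1.76715e-04 m^2
Fd = 0.5*Cd*rho*A*v^2 = 0.5*0.3*1.225*1.76715e-04*626^2 = 12.72 N

12.72 N


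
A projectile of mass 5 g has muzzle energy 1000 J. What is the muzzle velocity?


v = sqrt(2*E/m) = sqrt(2*1000/0.005) = 632.5 m/s

632.5 m/s


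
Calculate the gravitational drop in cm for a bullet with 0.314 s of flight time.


drop = 0.5*g*t^2 = 0.5*9.81*0.314^2 = 0.483613 m ≈ 48.36 cm

48.36 cm


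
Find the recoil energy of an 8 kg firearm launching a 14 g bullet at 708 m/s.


v_r = m_p*v_p/m_gun = 0.014*708/8 = 1.239 m/s, E_r = 0.5*m_gun*v_r^2 = 0.5*8*1.239^2 = 6.14 J

6.14 J


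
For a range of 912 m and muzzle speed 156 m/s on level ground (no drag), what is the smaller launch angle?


sin(2*theta) = R*g/v0^2 = 912*9.81/156^2 = 0.367633, theta = arcsin(0.367633)/2 = 10.78°

10.78 degrees


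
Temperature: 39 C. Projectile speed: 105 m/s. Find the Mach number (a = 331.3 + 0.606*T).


a = 331.3 + 0.606*(39) = 354.934 m/s
M = v/a = 105/354.934 = 0.2958

0.2958


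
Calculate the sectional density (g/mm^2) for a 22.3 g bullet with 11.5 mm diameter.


SD = m/d^2 = 22.3/11.5^2 = 0.1686 g/mm^2

0.1686 g/mm^2


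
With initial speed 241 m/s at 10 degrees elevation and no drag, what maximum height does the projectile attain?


H = (v0*sin(theta))^2 / (2g) = (241*sin(10°))^2 / (2*9.81) = 89.26 m

89.26 m


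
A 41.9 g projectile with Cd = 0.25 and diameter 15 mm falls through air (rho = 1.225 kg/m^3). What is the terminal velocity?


A = pi*(d/2)^2 = pi*(15/2000)^2 = 1.76715e-04 m^2
vt = sqrt(2mg/(Cd*rho*A)) = sqrt(2*0.0419*9.81/(0.25 * 1.225 * 1.76715e-04)) = 123.2 m/s

123.2 m/s


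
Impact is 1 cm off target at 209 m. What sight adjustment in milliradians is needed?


1 mrad subtends 1 cm per 10 m of range, so adj = error_cm / (dist_m / 10) = 1 / (209/10) = 0.04785 mrad

0.04785 mrad


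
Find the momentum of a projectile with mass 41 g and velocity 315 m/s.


p = m*v = 0.041*315 = 12.92 kg·m/s

12.92 kg·m/s


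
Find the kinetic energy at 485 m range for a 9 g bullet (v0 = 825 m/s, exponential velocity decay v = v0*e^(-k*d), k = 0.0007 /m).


v = v0*exp(-k*d) = 825*exp(-0.0007*485) = 587.504 m/s
E = 0.5*m*v^2 = 0.5*0.009*587.504^2 = 1553 J

1553 J


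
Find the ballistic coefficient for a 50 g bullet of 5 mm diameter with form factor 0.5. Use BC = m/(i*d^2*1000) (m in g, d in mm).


BC = m/(i*d^2*1000) = 50/(0.5 * 5^2 * 1000) = 0.004

0.004


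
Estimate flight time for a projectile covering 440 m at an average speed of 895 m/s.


t = d/v = 440/895 = 0.4916 s

0.4916 s


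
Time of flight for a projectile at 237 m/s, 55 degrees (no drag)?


T = 2*v0*sin(theta)/g = 2*237*sin(55°)/9.81 = 39.58 s

39.58 s


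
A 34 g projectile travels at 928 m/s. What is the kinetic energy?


E = 0.5*m*v^2 = 0.5*0.034*928^2 = 14640 J

14640 J


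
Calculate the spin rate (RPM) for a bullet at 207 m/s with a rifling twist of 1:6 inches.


twist_m = 6*0.0254 = 0.1524 m
spin = v/twist = 207/0.1524 = 1358.268 rev/s
RPM = spin*60 = 1358.268*60 ≈ 81496 RPM

81496 RPM


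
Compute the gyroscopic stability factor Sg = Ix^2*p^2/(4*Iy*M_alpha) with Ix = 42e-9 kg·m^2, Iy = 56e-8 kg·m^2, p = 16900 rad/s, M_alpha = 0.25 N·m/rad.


Sg = Ix^2 * p^2 / (4 * Iy * M_alpha) = (42e-9)^2 * 16900^2 / (4 * 56e-8 * 0.25) = 0.8997

0.8997


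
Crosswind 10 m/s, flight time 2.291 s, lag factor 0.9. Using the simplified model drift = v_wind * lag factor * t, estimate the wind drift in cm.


drift = v_wind * lag * t = 10 * 0.9 * 2.291 = 20.619 m ≈ 2062 cm

2062 cm


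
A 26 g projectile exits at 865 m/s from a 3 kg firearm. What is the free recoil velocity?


v_recoil = m_p * v_p / m_gun = 0.026 * 865 / 3 = 7.497 m/s

7.497 m/s


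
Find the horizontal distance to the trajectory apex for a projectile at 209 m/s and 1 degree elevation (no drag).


R = v0^2*sin(2*theta)/g = 209^2*sin(2*1°)/9.81 = 155.397 m
apex_dist = R/2 = 155.397/2 = 77.7 m

77.7 m


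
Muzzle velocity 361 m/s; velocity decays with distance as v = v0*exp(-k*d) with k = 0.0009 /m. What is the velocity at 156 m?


v = v0*exp(-k*d) = 361*exp(-0.0009*156) = 313.7 m/s

313.7 m/s


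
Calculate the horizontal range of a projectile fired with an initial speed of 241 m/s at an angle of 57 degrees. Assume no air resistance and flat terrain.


R = v0^2 * sin(2*theta) / g = 241^2 * sin(2*57°) / 9.81 = 5409 m

5409 m


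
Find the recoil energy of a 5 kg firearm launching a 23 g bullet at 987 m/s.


v_r = m_p*v_p/m_gun = 0.023*987/5 = 4.5402 m/s, E_r = 0.5*m_gun*v_r^2 = 0.5*5*4.5402^2 = 51.53 J

51.53 J


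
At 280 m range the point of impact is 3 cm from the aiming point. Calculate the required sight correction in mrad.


1 mrad subtends 1 cm per 10 m of range, so adj = error_cm / (dist_m / 10) = 3 / (280/10) = 0.1071 mrad

0.1071 mrad


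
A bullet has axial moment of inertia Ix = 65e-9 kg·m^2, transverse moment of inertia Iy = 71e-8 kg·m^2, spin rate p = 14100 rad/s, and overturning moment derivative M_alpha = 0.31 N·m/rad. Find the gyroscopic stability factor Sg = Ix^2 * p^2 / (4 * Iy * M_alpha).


Sg = Ix^2 * p^2 / (4 * Iy * M_alpha) = (65e-9)^2 * 14100^2 / (4 * 71e-8 * 0.31) = 0.9541

0.9541


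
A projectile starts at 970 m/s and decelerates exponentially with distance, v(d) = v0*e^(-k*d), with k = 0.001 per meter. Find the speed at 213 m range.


v = v0*exp(-k*d) = 970*exp(-0.001*213) = 783.9 m/s

783.9 m/s


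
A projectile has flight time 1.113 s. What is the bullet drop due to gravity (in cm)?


drop = 0.5*g*t^2 = 0.5*9.81*1.113^2 = 6.07616 m ≈ 607.6 cm

607.6 cm


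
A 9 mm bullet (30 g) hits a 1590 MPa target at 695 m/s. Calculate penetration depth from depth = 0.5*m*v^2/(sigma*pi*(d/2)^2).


A = pi*(d/2)^2 = pi*(9/2)^2 = 63.6173 mm^2
E = 0.5*m*v^2 = 0.5*0.03*695^2 = 7245.38 J
depth = E/(sigma*A) = 7245.38 J / (1590 MPa * 63.6173 mm^2) = 7245.38/(1590 * 63.6173) m = 0.071629 m ≈ 71.63 mm

71.63 mm


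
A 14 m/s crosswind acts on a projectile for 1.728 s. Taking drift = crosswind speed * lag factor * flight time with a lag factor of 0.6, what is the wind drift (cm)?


drift = v_wind * lag * t = 14 * 0.6 * 1.728 = 14.5152 m ≈ 1452 cm

1452 cm


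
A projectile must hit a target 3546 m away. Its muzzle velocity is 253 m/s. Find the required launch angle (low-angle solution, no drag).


sin(2*theta) = R*g/v0^2 = 3546*9.81/253^2 = 0.543459, theta = arcsin(0.543459)/2 = 16.46°

16.46 degrees


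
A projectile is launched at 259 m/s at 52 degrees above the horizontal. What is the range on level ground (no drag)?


R = v0^2 * sin(2*theta) / g = 259^2 * sin(2*52°) / 9.81 = 6635 m

6635 m


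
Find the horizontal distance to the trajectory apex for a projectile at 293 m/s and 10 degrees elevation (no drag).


R = v0^2*sin(2*theta)/g = 293^2*sin(2*10°)/9.81 = 2993.08 m
apex_dist = R/2 = 2993.08/2 = 1497 m

1497 m


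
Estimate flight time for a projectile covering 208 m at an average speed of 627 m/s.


t = d/v = 208/627 = 0.3317 s

0.3317 s


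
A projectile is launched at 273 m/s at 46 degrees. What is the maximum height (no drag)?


H = (v0*sin(theta))^2 / (2g) = (273*sin(46°))^2 / (2*9.81) = 1966 m

1966 m


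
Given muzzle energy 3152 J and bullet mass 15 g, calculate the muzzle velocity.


v = sqrt(2*E/m) = sqrt(2*3152/0.015) = 648.3 m/s

648.3 m/s


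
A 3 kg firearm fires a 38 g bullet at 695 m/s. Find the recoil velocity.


v_recoil = m_p * v_p / m_gun = 0.038 * 695 / 3 = 8.803 m/s

8.803 m/s


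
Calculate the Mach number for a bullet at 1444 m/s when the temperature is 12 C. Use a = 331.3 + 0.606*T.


a = 331.3 + 0.606*(12) = 338.572 m/s
M = v/a = 1444/338.572 = 4.265

4.265


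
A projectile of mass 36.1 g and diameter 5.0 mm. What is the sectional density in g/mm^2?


SD = m/d^2 = 36.1/5.0^2 = 1.444 g/mm^2

1.444 g/mm^2


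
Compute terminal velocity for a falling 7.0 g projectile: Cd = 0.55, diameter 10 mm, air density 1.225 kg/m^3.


A = pi*(d/2)^2 = pi*(10/2000)^2 = 7.85398e-05 m^2
vt = sqrt(2mg/(Cd*rho*A)) = sqrt(2*0.007*9.81/(0.55 * 1.225 * 7.85398e-05)) = 50.95 m/s

50.95 m/s


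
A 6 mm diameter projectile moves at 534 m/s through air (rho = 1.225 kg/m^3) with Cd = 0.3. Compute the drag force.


A = pi*(d/2)^2 = pi*(6/2000)^2 = 2.82743e-05 m^2
Fd = 0.5*Cd*rho*A*v^2 = 0.5*0.3*1.225*2.82743e-05*534^2 = 1.482 N

1.482 N


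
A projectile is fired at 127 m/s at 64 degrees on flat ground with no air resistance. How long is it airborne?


T = 2*v0*sin(theta)/g = 2*127*sin(64°)/9.81 = 23.27 s

23.27 s


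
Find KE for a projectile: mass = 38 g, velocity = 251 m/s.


E = 0.5*m*v^2 = 0.5*0.038*251^2 = 1197 J

1197 J


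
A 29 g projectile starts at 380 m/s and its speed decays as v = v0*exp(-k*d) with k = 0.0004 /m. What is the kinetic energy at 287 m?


v = v0*exp(-k*d) = 380*exp(-0.0004*287) = 338.787 m/s
E = 0.5*m*v^2 = 0.5*0.029*338.787^2 = 1664 J

1664 J


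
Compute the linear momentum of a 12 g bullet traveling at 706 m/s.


p = m*v = 0.012*706 = 8.472 kg·m/s

8.472 kg·m/s


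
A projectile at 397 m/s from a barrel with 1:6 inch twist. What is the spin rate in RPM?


twist_m = 6*0.0254 = 0.1524 m
spin = v/twist = 397/0.1524 = 2604.987 rev/s
RPM = spin*60 = 2604.987*60 ≈ 156299 RPM

156299 RPM


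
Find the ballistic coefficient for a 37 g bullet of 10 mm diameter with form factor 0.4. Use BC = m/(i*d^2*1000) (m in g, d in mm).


BC = m/(i*d^2*1000) = 37/(0.4 * 10^2 * 1000) = 0.000925

0.000925


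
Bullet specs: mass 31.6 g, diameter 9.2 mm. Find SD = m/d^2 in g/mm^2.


SD = m/d^2 = 31.6/9.2^2 = 0.3733 g/mm^2

0.3733 g/mm^2


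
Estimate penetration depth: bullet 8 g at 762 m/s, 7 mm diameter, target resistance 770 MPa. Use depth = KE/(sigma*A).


A = pi*(d/2)^2 = pi*(7/2)^2 = 38.4845 mm^2
E = 0.5*m*v^2 = 0.5*0.008*762^2 = 2322.58 J
depth = E/(sigma*A) = 2322.58 J / (770 MPa * 38.4845 mm^2) = 2322.58/(770 * 38.4845) m = 0.0783778 m ≈ 78.38 mm

78.38 mm


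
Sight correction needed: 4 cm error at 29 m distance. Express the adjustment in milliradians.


1 mrad subtends 1 cm per 10 m of range, so adj = error_cm / (dist_m / 10) = 4 / (29/10) = 1.379 mrad

1.379 mrad


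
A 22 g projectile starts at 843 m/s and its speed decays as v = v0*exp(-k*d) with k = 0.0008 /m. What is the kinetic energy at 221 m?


v = v0*exp(-k*d) = 843*exp(-0.0008*221) = 706.39 m/s
E = 0.5*m*v^2 = 0.5*0.022*706.39^2 = 5489 J

5489 J


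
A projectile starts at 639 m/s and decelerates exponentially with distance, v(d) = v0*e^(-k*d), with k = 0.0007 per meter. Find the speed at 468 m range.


v = v0*exp(-k*d) = 639*exp(-0.0007*468) = 460.5 m/s

460.5 m/s


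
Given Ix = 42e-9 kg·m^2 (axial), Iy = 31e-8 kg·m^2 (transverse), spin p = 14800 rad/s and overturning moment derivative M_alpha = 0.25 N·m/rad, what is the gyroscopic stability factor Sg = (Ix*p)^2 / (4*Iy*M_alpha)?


Sg = Ix^2 * p^2 / (4 * Iy * M_alpha) = (42e-9)^2 * 14800^2 / (4 * 31e-8 * 0.25) = 1.246

1.246


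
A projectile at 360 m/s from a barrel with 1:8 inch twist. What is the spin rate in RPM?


twist_m = 8*0.0254 = 0.2032 m
spin = v/twist = 360/0.2032 = 1771.654 rev/s
RPM = spin*60 = 1771.654*60 ≈ 106299 RPM

106299 RPM


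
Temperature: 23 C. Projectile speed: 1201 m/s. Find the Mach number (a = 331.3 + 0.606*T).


a = 331.3 + 0.606*(23) = 345.238 m/s
M = v/a = 1201/345.238 = 3.479

3.479


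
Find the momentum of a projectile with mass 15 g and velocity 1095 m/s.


p = m*v = 0.015*1095 = 16.43 kg·m/s

16.43 kg·m/s


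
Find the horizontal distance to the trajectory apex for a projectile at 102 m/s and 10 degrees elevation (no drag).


R = v0^2*sin(2*theta)/g = 102^2*sin(2*10°)/9.81 = 362.73 m
apex_dist = R/2 = 362.73/2 = 181.4 m

181.4 m


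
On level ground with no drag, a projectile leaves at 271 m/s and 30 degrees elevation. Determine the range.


R = v0^2 * sin(2*theta) / g = 271^2 * sin(2*30°) / 9.81 = 6483 m

6483 m


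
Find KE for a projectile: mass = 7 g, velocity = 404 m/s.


E = 0.5*m*v^2 = 0.5*0.007*404^2 = 571.3 J

571.3 J


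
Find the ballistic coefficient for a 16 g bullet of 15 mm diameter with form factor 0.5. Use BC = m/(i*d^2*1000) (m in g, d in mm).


BC = m/(i*d^2*1000) = 16/(0.5 * 15^2 * 1000) = 0.0001422

0.0001422


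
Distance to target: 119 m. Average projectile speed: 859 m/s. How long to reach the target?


t = d/v = 119/859 = 0.1385 s

0.1385 s


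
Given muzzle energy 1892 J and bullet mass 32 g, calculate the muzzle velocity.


v = sqrt(2*E/m) = sqrt(2*1892/0.032) = 343.9 m/s

343.9 m/s


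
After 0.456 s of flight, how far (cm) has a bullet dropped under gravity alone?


drop = 0.5*g*t^2 = 0.5*9.81*0.456^2 = 1.01993 m ≈ 102 cm

102 cm


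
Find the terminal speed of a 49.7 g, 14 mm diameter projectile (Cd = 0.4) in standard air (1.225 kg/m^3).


A = pi*(d/2)^2 = pi*(14/2000)^2 = 1.53938e-04 m^2
vt = sqrt(2mg/(Cd*rho*A)) = sqrt(2*0.0497*9.81/(0.4 * 1.225 * 1.53938e-04)) = 113.7 m/s

113.7 m/s


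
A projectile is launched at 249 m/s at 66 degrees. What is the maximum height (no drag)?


H = (v0*sin(theta))^2 / (2g) = (249*sin(66°))^2 / (2*9.81) = 2637 m

2637 m


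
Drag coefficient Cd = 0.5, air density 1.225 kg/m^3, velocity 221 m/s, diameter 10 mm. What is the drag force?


A = pi*(d/2)^2 = pi*(10/2000)^2 = 7.85398e-05 m^2
Fd = 0.5*Cd*rho*A*v^2 = 0.5*0.5*1.225*7.85398e-05*221^2 = 1.175 N

1.175 N


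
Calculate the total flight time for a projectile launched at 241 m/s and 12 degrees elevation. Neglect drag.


T = 2*v0*sin(theta)/g = 2*241*sin(12°)/9.81 = 10.22 s

10.22 s


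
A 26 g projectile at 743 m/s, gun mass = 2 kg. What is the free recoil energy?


v_r = m_p*v_p/m_gun = 0.026*743/2 = 9.659 m/s, E_r = 0.5*m_gun*v_r^2 = 0.5*2*9.659^2 = 93.3 J

93.3 J


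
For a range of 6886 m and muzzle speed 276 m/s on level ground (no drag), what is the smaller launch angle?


sin(2*theta) = R*g/v0^2 = 6886*9.81/276^2 = 0.886784, theta = arcsin(0.886784)/2 = 31.24°

31.24 degrees


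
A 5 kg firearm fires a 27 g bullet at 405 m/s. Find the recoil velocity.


v_recoil = m_p * v_p / m_gun = 0.027 * 405 / 5 = 2.187 m/s

2.187 m/s


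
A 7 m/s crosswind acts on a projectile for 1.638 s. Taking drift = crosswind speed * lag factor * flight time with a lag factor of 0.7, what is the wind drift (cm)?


drift = v_wind * lag * t = 7 * 0.7 * 1.638 = 8.0262 m ≈ 802.6 cm

802.6 cm


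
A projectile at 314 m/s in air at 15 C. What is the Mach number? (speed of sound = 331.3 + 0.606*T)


a = 331.3 + 0.606*(15) = 340.39 m/s
M = v/a = 314/340.39 = 0.9225

0.9225


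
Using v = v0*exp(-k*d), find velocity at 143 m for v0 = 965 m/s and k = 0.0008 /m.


v = v0*exp(-k*d) = 965*exp(-0.0008*143) = 860.7 m/s

860.7 m/s


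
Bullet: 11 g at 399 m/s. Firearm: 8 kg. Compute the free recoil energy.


v_r = m_p*v_p/m_gun = 0.011*399/8 = 0.548625 m/s, E_r = 0.5*m_gun*v_r^2 = 0.5*8*0.548625^2 = 1.204 J

1.204 J


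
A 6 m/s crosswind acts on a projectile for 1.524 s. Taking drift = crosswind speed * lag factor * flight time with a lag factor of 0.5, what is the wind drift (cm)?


drift = v_wind * lag * t = 6 * 0.5 * 1.524 = 4.572 m ≈ 457.2 cm

457.2 cm


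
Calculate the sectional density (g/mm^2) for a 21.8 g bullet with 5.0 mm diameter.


SD = m/d^2 = 21.8/5.0^2 = 0.872 g/mm^2

0.872 g/mm^2


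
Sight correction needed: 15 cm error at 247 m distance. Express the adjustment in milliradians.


1 mrad subtends 1 cm per 10 m of range, so adj = error_cm / (dist_m / 10) = 15 / (247/10) = 0.6073 mrad

0.6073 mrad


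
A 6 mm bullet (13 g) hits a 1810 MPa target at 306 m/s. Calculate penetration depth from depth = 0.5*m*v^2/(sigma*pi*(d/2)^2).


A = pi*(d/2)^2 = pi*(6/2)^2 = 28.2743 mm^2
E = 0.5*m*v^2 = 0.5*0.013*306^2 = 608.634 J
depth = E/(sigma*A) = 608.634 J / (1810 MPa * 28.2743 mm^2) = 608.634/(1810 * 28.2743) m = 0.0118928 m ≈ 11.89 mm

11.89 mm


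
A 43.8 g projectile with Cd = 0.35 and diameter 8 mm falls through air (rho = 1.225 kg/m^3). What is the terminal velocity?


A = pi*(d/2)^2 = pi*(8/2000)^2 = 5.02655e-05 m^2
vt = sqrt(2mg/(Cd*rho*A)) = sqrt(2*0.0438*9.81/(0.35 * 1.225 * 5.02655e-05)) = 199.7 m/s

199.7 m/s


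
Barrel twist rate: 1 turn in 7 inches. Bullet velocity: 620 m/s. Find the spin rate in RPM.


twist_m = 7*0.0254 = 0.1778 m
spin = v/twist = 620/0.1778 = 3487.064 rev/s
RPM = spin*60 = 3487.064*60 ≈ 209224 RPM

209224 RPM


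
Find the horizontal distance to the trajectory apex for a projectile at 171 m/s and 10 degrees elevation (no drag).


R = v0^2*sin(2*theta)/g = 171^2*sin(2*10°)/9.81 = 1019.47 m
apex_dist = R/2 = 1019.47/2 = 509.7 m

509.7 m


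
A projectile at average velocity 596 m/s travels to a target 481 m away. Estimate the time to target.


t = d/v = 481/596 = 0.807 s

0.807 s


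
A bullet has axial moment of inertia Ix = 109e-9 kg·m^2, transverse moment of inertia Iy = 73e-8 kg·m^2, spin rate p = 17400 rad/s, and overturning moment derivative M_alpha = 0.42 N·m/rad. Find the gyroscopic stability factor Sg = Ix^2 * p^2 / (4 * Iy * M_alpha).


Sg = Ix^2 * p^2 / (4 * Iy * M_alpha) = (109e-9)^2 * 17400^2 / (4 * 73e-8 * 0.42) = 2.933

2.933


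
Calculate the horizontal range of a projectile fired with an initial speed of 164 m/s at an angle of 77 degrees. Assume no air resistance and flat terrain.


R = v0^2 * sin(2*theta) / g = 164^2 * sin(2*77°) / 9.81 = 1202 m

1202 m


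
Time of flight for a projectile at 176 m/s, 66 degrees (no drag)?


T = 2*v0*sin(theta)/g = 2*176*sin(66°)/9.81 = 32.78 s

32.78 s


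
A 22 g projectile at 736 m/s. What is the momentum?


p = m*v = 0.022*736 = 16.19 kg·m/s

16.19 kg·m/s


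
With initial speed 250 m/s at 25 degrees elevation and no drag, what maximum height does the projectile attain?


H = (v0*sin(theta))^2 / (2g) = (250*sin(25°))^2 / (2*9.81) = 569 m

569 m


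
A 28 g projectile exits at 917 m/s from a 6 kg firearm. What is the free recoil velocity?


v_recoil = m_p * v_p / m_gun = 0.028 * 917 / 6 = 4.279 m/s

4.279 m/s


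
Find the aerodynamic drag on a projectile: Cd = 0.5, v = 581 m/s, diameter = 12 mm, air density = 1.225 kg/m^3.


A = pi*(d/2)^2 = pi*(12/2000)^2 = 1.13097e-04 m^2
Fd = 0.5*Cd*rho*A*v^2 = 0.5*0.5*1.225*1.13097e-04*581^2 = 11.69 N

11.69 N


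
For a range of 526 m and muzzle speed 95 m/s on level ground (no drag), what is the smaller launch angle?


sin(2*theta) = R*g/v0^2 = 526*9.81/95^2 = 0.571752, theta = arcsin(0.571752)/2 = 17.44°

17.44 degrees


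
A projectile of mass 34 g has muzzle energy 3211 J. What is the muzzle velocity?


v = sqrt(2*E/m) = sqrt(2*3211/0.034) = 434.6 m/s

434.6 m/s


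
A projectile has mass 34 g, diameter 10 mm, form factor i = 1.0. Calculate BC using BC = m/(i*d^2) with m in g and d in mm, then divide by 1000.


BC = m/(i*d^2*1000) = 34/(1.0 * 10^2 * 1000) = 0.00034

0.00034


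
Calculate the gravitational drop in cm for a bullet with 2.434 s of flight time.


drop = 0.5*g*t^2 = 0.5*9.81*2.434^2 = 29.059 m ≈ 2906 cm

2906 cm


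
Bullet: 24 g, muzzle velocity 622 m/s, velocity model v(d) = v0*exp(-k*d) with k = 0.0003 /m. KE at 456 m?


v = v0*exp(-k*d) = 622*exp(-0.0003*456) = 542.474 m/s
E = 0.5*m*v^2 = 0.5*0.024*542.474^2 = 3531 J

3531 J


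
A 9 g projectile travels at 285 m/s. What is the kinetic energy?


E = 0.5*m*v^2 = 0.5*0.009*285^2 = 365.5 J

365.5 J


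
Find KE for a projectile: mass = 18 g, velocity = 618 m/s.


E = 0.5*m*v^2 = 0.5*0.018*618^2 = 3437 J

3437 J


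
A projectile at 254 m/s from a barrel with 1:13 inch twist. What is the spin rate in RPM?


twist_m = 13*0.0254 = 0.3302 m
spin = v/twist = 254/0.3302 = 769.2308 rev/s
RPM = spin*60 = 769.2308*60 ≈ 46154 RPM

46154 RPM


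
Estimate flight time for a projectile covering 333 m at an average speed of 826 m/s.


t = d/v = 333/826 = 0.4031 s

0.4031 s


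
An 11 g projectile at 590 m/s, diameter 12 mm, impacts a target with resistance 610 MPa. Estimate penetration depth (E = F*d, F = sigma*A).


A = pi*(d/2)^2 = pi*(12/2)^2 = 113.097 mm^2
E = 0.5*m*v^2 = 0.5*0.011*590^2 = 1914.55 J
depth = E/(sigma*A) = 1914.55 J / (610 MPa * 113.097 mm^2) = 1914.55/(610 * 113.097) m = 0.0277514 m ≈ 27.75 mm

27.75 mm


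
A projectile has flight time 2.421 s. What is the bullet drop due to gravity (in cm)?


drop = 0.5*g*t^2 = 0.5*9.81*2.421^2 = 28.7494 m ≈ 2875 cm

2875 cm


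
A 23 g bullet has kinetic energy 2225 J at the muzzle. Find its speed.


v = sqrt(2*E/m) = sqrt(2*2225/0.023) = 439.9 m/s

439.9 m/s


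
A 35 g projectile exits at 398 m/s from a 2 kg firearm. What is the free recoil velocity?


v_recoil = m_p * v_p / m_gun = 0.035 * 398 / 2 = 6.965 m/s

6.965 m/s


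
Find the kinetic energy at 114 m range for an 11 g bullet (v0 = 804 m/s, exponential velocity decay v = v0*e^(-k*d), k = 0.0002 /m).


v = v0*exp(-k*d) = 804*exp(-0.0002*114) = 785.876 m/s
E = 0.5*m*v^2 = 0.5*0.011*785.876^2 = 3397 J

3397 J


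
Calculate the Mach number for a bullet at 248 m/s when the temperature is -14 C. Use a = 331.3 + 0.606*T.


a = 331.3 + 0.606*(-14) = 322.816 m/s
M = v/a = 248/322.816 = 0.7682

0.7682


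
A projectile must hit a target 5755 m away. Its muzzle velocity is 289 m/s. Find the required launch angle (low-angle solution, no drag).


sin(2*theta) = R*g/v0^2 = 5755*9.81/289^2 = 0.675956, theta = arcsin(0.675956)/2 = 21.26°

21.26 degrees


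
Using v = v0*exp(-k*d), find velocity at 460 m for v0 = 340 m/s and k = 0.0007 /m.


v = v0*exp(-k*d) = 340*exp(-0.0007*460) = 246.4 m/s

246.4 m/s


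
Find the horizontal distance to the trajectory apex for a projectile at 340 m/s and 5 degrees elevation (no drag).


R = v0^2*sin(2*theta)/g = 340^2*sin(2*5°)/9.81 = 2046.25 m
apex_dist = R/2 = 2046.25/2 = 1023 m

1023 m


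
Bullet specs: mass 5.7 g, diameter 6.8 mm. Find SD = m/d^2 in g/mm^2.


SD = m/d^2 = 5.7/6.8^2 = 0.1233 g/mm^2

0.1233 g/mm^2


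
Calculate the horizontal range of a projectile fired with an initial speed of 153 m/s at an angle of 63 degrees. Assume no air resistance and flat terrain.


R = v0^2 * sin(2*theta) / g = 153^2 * sin(2*63°) / 9.81 = 1931 m

1931 m


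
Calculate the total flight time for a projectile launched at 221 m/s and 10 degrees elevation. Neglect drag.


T = 2*v0*sin(theta)/g = 2*221*sin(10°)/9.81 = 7.824 s

7.824 s


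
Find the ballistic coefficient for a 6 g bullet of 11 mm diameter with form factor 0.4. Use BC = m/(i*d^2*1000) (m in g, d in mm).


BC = m/(i*d^2*1000) = 6/(0.4 * 11^2 * 1000) = 0.000124

0.000124


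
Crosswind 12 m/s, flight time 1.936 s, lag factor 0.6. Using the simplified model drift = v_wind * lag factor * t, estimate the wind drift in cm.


drift = v_wind * lag * t = 12 * 0.6 * 1.936 = 13.9392 m ≈ 1394 cm

1394 cm


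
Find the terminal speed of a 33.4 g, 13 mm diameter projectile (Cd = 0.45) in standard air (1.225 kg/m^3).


A = pi*(d/2)^2 = pi*(13/2000)^2 = 1.32732e-04 m^2
vt = sqrt(2mg/(Cd*rho*A)) = sqrt(2*0.0334*9.81/(0.45 * 1.225 * 1.32732e-04)) = 94.64 m/s

94.64 m/s


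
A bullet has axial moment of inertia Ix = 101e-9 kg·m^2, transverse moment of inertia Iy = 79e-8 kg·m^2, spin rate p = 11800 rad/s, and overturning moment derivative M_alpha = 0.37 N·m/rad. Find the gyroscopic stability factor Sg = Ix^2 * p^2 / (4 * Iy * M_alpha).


Sg = Ix^2 * p^2 / (4 * Iy * M_alpha) = (101e-9)^2 * 11800^2 / (4 * 79e-8 * 0.37) = 1.215

1.215


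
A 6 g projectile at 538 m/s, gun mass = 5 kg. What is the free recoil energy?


v_r = m_p*v_p/m_gun = 0.006*538/5 = 0.6456 m/s, E_r = 0.5*m_gun*v_r^2 = 0.5*5*0.6456^2 = 1.042 J

1.042 J


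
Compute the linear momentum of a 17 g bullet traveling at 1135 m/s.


p = m*v = 0.017*1135 = 19.3 kg·m/s

19.3 kg·m/s


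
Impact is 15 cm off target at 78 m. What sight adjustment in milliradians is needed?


1 mrad subtends 1 cm per 10 m of range, so adj = error_cm / (dist_m / 10) = 15 / (78/10) = 1.923 mrad

1.923 mrad


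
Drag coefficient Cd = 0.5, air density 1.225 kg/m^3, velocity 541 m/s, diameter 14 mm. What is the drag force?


A = pi*(d/2)^2 = pi*(14/2000)^2 = 1.53938e-04 m^2
Fd = 0.5*Cd*rho*A*v^2 = 0.5*0.5*1.225*1.53938e-04*541^2 = 13.8 N

13.8 N


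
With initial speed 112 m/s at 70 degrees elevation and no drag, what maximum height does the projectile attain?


H = (v0*sin(theta))^2 / (2g) = (112*sin(70°))^2 / (2*9.81) = 564.6 m

564.6 m


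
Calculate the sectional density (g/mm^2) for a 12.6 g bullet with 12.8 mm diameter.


SD = m/d^2 = 12.6/12.8^2 = 0.0769 g/mm^2

0.0769 g/mm^2


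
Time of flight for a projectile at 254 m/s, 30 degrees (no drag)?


T = 2*v0*sin(theta)/g = 2*254*sin(30°)/9.81 = 25.89 s

25.89 s


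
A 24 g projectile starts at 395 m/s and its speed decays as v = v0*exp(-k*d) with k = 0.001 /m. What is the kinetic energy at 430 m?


v = v0*exp(-k*d) = 395*exp(-0.001*430) = 256.951 m/s
E = 0.5*m*v^2 = 0.5*0.024*256.951^2 = 792.3 J

792.3 J


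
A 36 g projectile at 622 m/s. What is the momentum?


p = m*v = 0.036*622 = 22.39 kg·m/s

22.39 kg·m/s


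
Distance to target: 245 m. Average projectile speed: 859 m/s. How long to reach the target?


t = d/v = 245/859 = 0.2852 s

0.2852 s


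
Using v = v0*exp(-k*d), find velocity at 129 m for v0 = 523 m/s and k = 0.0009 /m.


v = v0*exp(-k*d) = 523*exp(-0.0009*129) = 465.7 m/s

465.7 m/s


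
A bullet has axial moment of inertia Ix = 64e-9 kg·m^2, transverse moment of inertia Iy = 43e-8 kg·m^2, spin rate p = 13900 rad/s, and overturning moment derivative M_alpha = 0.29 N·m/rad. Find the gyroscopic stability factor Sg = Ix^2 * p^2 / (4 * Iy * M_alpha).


Sg = Ix^2 * p^2 / (4 * Iy * M_alpha) = (64e-9)^2 * 13900^2 / (4 * 43e-8 * 0.29) = 1.587

1.587


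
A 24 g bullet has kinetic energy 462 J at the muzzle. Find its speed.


v = sqrt(2*E/m) = sqrt(2*462/0.024) = 196.2 m/s

196.2 m/s


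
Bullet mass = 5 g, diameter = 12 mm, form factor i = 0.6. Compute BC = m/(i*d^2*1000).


BC = m/(i*d^2*1000) = 5/(0.6 * 12^2 * 1000) = 5.787e-05

5.787e-05


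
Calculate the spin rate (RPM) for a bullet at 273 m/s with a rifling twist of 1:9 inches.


twist_m = 9*0.0254 = 0.2286 m
spin = v/twist = 273/0.2286 = 1194.226 rev/s
RPM = spin*60 = 1194.226*60 ≈ 71654 RPM

71654 RPM


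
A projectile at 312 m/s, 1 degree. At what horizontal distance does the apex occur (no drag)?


R = v0^2*sin(2*theta)/g = 312^2*sin(2*1°)/9.81 = 346.305 m
apex_dist = R/2 = 346.305/2 = 173.2 m

173.2 m


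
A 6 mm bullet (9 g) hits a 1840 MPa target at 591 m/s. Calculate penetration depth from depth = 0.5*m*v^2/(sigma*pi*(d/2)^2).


A = pi*(d/2)^2 = pi*(6/2)^2 = 28.2743 mm^2
E = 0.5*m*v^2 = 0.5*0.009*591^2 = 1571.76 J
depth = E/(sigma*A) = 1571.76 J / (1840 MPa * 28.2743 mm^2) = 1571.76/(1840 * 28.2743) m = 0.0302118 m ≈ 30.21 mm

30.21 mm


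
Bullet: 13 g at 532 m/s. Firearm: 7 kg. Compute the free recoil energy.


v_r = m_p*v_p/m_gun = 0.013*532/7 = 0.988 m/s, E_r = 0.5*m_gun*v_r^2 = 0.5*7*0.988^2 = 3.417 J

3.417 J


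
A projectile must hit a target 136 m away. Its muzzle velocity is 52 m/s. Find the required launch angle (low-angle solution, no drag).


sin(2*theta) = R*g/v0^2 = 136*9.81/52^2 = 0.493402, theta = arcsin(0.493402)/2 = 14.78°

14.78 degrees


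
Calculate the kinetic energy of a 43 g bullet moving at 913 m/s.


E = 0.5*m*v^2 = 0.5*0.043*913^2 = 17922 J

17922 J


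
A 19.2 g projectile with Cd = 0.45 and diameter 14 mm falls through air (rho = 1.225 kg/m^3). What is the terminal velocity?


A = pi*(d/2)^2 = pi*(14/2000)^2 = 1.53938e-04 m^2
vt = sqrt(2mg/(Cd*rho*A)) = sqrt(2*0.0192*9.81/(0.45 * 1.225 * 1.53938e-04)) = 66.63 m/s

66.63 m/s


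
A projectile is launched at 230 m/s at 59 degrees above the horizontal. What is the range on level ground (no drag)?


R = v0^2 * sin(2*theta) / g = 230^2 * sin(2*59°) / 9.81 = 4761 m

4761 m


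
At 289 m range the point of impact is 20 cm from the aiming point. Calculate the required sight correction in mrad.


1 mrad subtends 1 cm per 10 m of range, so adj = error_cm / (dist_m / 10) = 20 / (289/10) = 0.692 mrad

0.692 mrad


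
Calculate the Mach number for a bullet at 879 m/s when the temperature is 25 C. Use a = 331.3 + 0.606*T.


a = 331.3 + 0.606*(25) = 346.45 m/s
M = v/a = 879/346.45 = 2.537

2.537


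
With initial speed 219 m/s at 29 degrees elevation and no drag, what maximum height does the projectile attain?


H = (v0*sin(theta))^2 / (2g) = (219*sin(29°))^2 / (2*9.81) = 574.6 m

574.6 m


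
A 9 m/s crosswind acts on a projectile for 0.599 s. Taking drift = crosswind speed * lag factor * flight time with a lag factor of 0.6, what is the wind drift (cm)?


drift = v_wind * lag * t = 9 * 0.6 * 0.599 = 3.2346 m ≈ 323.5 cm

323.5 cm


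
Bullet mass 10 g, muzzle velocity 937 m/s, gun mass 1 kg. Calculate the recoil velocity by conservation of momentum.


v_recoil = m_p * v_p / m_gun = 0.01 * 937 / 1 = 9.37 m/s

9.37 m/s


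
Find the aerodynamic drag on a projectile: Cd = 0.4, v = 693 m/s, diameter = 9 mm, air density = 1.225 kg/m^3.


A = pi*(d/2)^2 = pi*(9/2000)^2 = 6.36173e-05 m^2
Fd = 0.5*Cd*rho*A*v^2 = 0.5*0.4*1.225*6.36173e-05*693^2 = 7.485 N

7.485 N


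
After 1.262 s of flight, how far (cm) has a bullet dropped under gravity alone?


drop = 0.5*g*t^2 = 0.5*9.81*1.262^2 = 7.81192 m ≈ 781.2 cm

781.2 cm


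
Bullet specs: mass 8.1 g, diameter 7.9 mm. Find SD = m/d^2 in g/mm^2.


SD = m/d^2 = 8.1/7.9^2 = 0.1298 g/mm^2

0.1298 g/mm^2


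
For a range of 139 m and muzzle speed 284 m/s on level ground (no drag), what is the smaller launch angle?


sin(2*theta) = R*g/v0^2 = 139*9.81/284^2 = 0.0169062, theta = arcsin(0.0169062)/2 = 0.4844°

0.4844 degrees


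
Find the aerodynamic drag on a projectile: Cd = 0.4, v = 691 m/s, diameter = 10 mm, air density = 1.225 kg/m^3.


A = pi*(d/2)^2 = pi*(10/2000)^2 = 7.85398e-05 m^2
Fd = 0.5*Cd*rho*A*v^2 = 0.5*0.4*1.225*7.85398e-05*691^2 = 9.188 N

9.188 N


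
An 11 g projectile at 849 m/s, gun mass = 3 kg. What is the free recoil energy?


v_r = m_p*v_p/m_gun = 0.011*849/3 = 3.113 m/s, E_r = 0.5*m_gun*v_r^2 = 0.5*3*3.113^2 = 14.54 J

14.54 J


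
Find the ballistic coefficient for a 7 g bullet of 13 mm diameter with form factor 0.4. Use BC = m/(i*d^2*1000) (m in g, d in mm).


BC = m/(i*d^2*1000) = 7/(0.4 * 13^2 * 1000) = 0.0001036

0.0001036


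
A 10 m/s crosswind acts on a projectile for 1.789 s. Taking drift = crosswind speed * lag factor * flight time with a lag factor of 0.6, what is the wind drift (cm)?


drift = v_wind * lag * t = 10 * 0.6 * 1.789 = 10.734 m ≈ 1073 cm

1073 cm


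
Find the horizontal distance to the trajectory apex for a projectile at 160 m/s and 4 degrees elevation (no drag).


R = v0^2*sin(2*theta)/g = 160^2*sin(2*4°)/9.81 = 363.184 m
apex_dist = R/2 = 363.184/2 = 181.6 m

181.6 m


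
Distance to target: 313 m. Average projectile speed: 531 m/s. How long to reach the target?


t = d/v = 313/531 = 0.5895 s

0.5895 s


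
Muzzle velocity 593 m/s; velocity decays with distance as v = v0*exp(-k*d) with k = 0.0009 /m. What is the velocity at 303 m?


v = v0*exp(-k*d) = 593*exp(-0.0009*303) = 451.5 m/s

451.5 m/s


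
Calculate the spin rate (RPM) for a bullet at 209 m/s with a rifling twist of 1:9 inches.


twist_m = 9*0.0254 = 0.2286 m
spin = v/twist = 209/0.2286 = 914.2607 rev/s
RPM = spin*60 = 914.2607*60 ≈ 54856 RPM

54856 RPM


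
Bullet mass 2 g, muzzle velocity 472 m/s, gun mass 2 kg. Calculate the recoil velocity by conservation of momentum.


v_recoil = m_p * v_p / m_gun = 0.002 * 472 / 2 = 0.472 m/s

0.472 m/s


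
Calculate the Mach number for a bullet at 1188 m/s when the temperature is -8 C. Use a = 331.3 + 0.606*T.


a = 331.3 + 0.606*(-8) = 326.452 m/s
M = v/a = 1188/326.452 = 3.639

3.639


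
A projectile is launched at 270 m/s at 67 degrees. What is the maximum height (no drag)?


H = (v0*sin(theta))^2 / (2g) = (270*sin(67°))^2 / (2*9.81) = 3148 m

3148 m


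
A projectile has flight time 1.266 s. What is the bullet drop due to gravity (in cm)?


drop = 0.5*g*t^2 = 0.5*9.81*1.266^2 = 7.86152 m ≈ 786.2 cm

786.2 cm


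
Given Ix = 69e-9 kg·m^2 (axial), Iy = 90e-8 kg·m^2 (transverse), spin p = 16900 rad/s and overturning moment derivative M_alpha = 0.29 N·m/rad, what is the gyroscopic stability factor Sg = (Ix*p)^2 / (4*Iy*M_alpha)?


Sg = Ix^2 * p^2 / (4 * Iy * M_alpha) = (69e-9)^2 * 16900^2 / (4 * 90e-8 * 0.29) = 1.302

1.302


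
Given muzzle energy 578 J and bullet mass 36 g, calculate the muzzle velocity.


v = sqrt(2*E/m) = sqrt(2*578/0.036) = 179.2 m/s

179.2 m/s


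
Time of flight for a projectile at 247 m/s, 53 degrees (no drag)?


T = 2*v0*sin(theta)/g = 2*247*sin(53°)/9.81 = 40.22 s

40.22 s


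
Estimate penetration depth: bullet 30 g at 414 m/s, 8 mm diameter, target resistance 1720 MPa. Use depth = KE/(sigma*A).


A = pi*(d/2)^2 = pi*(8/2)^2 = 50.2655 mm^2
E = 0.5*m*v^2 = 0.5*0.03*414^2 = 2570.94 J
depth = E/(sigma*A) = 2570.94 J / (1720 MPa * 50.2655 mm^2) = 2570.94/(1720 * 50.2655) m = 0.0297368 m ≈ 29.74 mm

29.74 mm


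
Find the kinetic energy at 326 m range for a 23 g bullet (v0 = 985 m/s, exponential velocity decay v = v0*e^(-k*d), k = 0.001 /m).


v = v0*exp(-k*d) = 985*exp(-0.001*326) = 710.978 m/s
E = 0.5*m*v^2 = 0.5*0.023*710.978^2 = 5813 J

5813 J


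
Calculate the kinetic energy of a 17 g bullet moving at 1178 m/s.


E = 0.5*m*v^2 = 0.5*0.017*1178^2 = 11795 J

11795 J


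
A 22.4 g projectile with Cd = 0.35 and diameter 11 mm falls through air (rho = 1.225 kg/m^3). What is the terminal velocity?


A = pi*(d/2)^2 = pi*(11/2000)^2 = 9.50332e-05 m^2
vt = sqrt(2mg/(Cd*rho*A)) = sqrt(2*0.0224*9.81/(0.35 * 1.225 * 9.50332e-05)) = 103.9 m/s

103.9 m/s


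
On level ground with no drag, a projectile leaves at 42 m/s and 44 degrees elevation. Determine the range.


R = v0^2 * sin(2*theta) / g = 42^2 * sin(2*44°) / 9.81 = 179.7 m

179.7 m


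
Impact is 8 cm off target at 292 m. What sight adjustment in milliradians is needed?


1 mrad subtends 1 cm per 10 m of range, so adj = error_cm / (dist_m / 10) = 8 / (292/10) = 0.274 mrad

0.274 mrad


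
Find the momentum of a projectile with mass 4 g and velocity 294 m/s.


p = m*v = 0.004*294 = 1.176 kg·m/s

1.176 kg·m/s


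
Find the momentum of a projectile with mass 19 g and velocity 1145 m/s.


p = m*v = 0.019*1145 = 21.75 kg·m/s

21.75 kg·m/s


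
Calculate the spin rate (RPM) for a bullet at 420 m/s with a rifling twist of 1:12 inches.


twist_m = 12*0.0254 = 0.3048 m
spin = v/twist = 420/0.3048 = 1377.953 rev/s
RPM = spin*60 = 1377.953*60 ≈ 82677 RPM

82677 RPM


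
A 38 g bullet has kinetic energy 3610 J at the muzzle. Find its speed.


v = sqrt(2*E/m) = sqrt(2*3610/0.038) = 435.9 m/s

435.9 m/s


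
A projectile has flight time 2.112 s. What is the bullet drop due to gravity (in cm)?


drop = 0.5*g*t^2 = 0.5*9.81*2.112^2 = 21.879 m ≈ 2188 cm

2188 cm


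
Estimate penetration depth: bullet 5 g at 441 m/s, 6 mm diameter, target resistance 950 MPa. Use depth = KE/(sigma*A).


A = pi*(d/2)^2 = pi*(6/2)^2 = 28.2743 mm^2
E = 0.5*m*v^2 = 0.5*0.005*441^2 = 486.202 J
depth = E/(sigma*A) = 486.202 J / (950 MPa * 28.2743 mm^2) = 486.202/(950 * 28.2743) m = 0.0181009 m ≈ 18.1 mm

18.1 mm


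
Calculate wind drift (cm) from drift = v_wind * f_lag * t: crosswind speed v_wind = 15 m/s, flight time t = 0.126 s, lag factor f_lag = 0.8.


drift = v_wind * lag * t = 15 * 0.8 * 0.126 = 1.512 m ≈ 151.2 cm

151.2 cm


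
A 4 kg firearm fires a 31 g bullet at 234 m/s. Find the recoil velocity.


v_recoil = m_p * v_p / m_gun = 0.031 * 234 / 4 = 1.813 m/s

1.813 m/s


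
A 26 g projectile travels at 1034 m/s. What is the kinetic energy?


E = 0.5*m*v^2 = 0.5*0.026*1034^2 = 13899 J

13899 J


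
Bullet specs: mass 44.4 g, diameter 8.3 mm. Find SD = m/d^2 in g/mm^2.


SD = m/d^2 = 44.4/8.3^2 = 0.6445 g/mm^2

0.6445 g/mm^2


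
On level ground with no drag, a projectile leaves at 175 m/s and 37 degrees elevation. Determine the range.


R = v0^2 * sin(2*theta) / g = 175^2 * sin(2*37°) / 9.81 = 3001 m

3001 m


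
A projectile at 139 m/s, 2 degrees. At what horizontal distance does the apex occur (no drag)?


R = v0^2*sin(2*theta)/g = 139^2*sin(2*2°)/9.81 = 137.387 m
apex_dist = R/2 = 137.387/2 = 68.69 m

68.69 m


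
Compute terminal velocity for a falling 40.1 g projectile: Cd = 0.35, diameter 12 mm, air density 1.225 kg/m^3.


A = pi*(d/2)^2 = pi*(12/2000)^2 = 1.13097e-04 m^2
vt = sqrt(2mg/(Cd*rho*A)) = sqrt(2*0.0401*9.81/(0.35 * 1.225 * 1.13097e-04)) = 127.4 m/s

127.4 m/s


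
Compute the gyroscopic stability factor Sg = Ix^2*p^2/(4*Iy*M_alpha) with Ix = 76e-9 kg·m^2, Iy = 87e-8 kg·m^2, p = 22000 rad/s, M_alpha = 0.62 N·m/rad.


Sg = Ix^2 * p^2 / (4 * Iy * M_alpha) = (76e-9)^2 * 22000^2 / (4 * 87e-8 * 0.62) = 1.296

1.296


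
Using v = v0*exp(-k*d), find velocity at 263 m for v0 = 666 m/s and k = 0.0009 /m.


v = v0*exp(-k*d) = 666*exp(-0.0009*263) = 525.6 m/s

525.6 m/s


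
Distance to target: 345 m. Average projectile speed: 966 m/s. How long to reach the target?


t = d/v = 345/966 = 0.3571 s

0.3571 s


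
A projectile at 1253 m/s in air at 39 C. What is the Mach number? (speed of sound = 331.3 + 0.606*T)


a = 331.3 + 0.606*(39) = 354.934 m/s
M = v/a = 1253/354.934 = 3.53

3.53


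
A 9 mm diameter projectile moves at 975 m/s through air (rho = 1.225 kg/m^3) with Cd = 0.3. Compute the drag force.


A = pi*(d/2)^2 = pi*(9/2000)^2 = 6.36173e-05 m^2
Fd = 0.5*Cd*rho*A*v^2 = 0.5*0.3*1.225*6.36173e-05*975^2 = 11.11 N

11.11 N


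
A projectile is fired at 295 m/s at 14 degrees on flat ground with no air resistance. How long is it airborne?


T = 2*v0*sin(theta)/g = 2*295*sin(14°)/9.81 = 14.55 s

14.55 s
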